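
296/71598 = 148/35799  =  0.00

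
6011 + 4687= 10698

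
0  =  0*777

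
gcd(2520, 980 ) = 140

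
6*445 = 2670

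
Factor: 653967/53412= 217989/17804 = 2^( - 2)*3^2*53^1*457^1*4451^( - 1)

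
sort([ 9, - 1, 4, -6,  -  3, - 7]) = [  -  7, - 6, - 3,-1 , 4, 9]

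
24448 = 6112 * 4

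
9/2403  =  1/267 = 0.00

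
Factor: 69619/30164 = 2^( - 2 ) * 11^1 * 6329^1*7541^( - 1)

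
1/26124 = 1/26124 = 0.00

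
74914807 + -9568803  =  65346004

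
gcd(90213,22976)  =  1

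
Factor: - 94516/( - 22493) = 2^2*83^(-1 )*271^(  -  1)*23629^1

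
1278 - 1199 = 79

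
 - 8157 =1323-9480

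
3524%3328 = 196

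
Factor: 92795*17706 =2^1 * 3^1 * 5^1 * 13^1*67^1*227^1  *277^1 =1643028270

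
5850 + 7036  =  12886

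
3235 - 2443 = 792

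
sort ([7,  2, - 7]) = [ - 7, 2,7]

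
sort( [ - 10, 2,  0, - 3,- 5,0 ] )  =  [ - 10, - 5, - 3, 0,0,  2 ]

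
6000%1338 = 648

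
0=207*0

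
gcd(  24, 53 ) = 1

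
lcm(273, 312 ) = 2184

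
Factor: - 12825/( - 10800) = 19/16 = 2^( - 4 ) * 19^1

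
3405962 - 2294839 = 1111123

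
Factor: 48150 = 2^1*3^2*5^2 * 107^1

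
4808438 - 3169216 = 1639222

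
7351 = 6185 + 1166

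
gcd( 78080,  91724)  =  4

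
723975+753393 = 1477368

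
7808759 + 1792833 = 9601592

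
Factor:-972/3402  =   - 2^1*7^( - 1) = - 2/7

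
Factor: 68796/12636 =49/9 = 3^( - 2)*7^2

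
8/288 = 1/36 = 0.03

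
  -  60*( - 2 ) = 120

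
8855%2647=914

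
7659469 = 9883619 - 2224150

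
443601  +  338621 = 782222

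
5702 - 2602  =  3100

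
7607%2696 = 2215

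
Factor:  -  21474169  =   - 53^1 * 419^1*967^1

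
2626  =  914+1712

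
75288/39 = 1930 + 6/13=1930.46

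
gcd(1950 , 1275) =75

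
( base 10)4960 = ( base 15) 170a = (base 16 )1360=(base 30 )5fa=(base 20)c80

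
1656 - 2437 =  - 781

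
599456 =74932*8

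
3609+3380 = 6989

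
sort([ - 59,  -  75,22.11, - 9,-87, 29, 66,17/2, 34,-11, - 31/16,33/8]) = [ - 87, - 75,-59,-11,-9, -31/16,  33/8 , 17/2,22.11, 29, 34, 66]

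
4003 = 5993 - 1990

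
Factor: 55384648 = 2^3*11^1  *  629371^1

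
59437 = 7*8491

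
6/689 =6/689 = 0.01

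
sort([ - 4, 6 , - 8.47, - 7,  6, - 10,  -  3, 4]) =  [-10, - 8.47, - 7,-4,  -  3,  4, 6,  6]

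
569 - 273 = 296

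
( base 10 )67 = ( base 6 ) 151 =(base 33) 21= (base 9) 74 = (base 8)103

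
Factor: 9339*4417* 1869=3^2*7^2*11^1*  89^1*283^1*631^1 = 77096928447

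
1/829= 1/829=0.00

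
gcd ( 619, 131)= 1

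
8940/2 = 4470 = 4470.00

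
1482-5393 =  - 3911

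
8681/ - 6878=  - 2 + 5075/6878 = -1.26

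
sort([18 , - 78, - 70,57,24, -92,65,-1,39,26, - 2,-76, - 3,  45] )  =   [ - 92,- 78, - 76, - 70,-3,- 2,-1,18,24,  26, 39,45 , 57,65]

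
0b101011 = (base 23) 1K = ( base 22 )1l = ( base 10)43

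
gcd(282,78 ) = 6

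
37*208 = 7696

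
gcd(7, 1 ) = 1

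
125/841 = 125/841 = 0.15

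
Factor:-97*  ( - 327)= 3^1*97^1  *  109^1 = 31719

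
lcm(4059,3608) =32472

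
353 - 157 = 196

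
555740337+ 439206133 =994946470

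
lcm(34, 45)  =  1530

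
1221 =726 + 495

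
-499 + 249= -250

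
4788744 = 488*9813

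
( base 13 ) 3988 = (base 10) 8224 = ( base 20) 10b4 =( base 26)C48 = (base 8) 20040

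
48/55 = 48/55 = 0.87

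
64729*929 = 60133241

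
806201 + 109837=916038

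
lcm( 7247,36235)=36235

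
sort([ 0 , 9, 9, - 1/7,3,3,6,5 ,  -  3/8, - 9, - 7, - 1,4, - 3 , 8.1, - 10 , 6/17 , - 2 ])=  [ - 10, - 9, - 7,-3, -2, - 1, - 3/8, - 1/7, 0, 6/17, 3,  3, 4,5,6,8.1, 9  ,  9] 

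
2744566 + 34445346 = 37189912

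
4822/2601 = 4822/2601 =1.85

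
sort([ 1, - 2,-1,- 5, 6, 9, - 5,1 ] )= [ - 5, - 5, - 2,-1, 1, 1,6,9]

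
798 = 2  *399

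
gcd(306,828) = 18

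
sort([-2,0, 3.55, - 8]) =[ - 8, - 2, 0, 3.55]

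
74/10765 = 74/10765 =0.01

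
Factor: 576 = 2^6 * 3^2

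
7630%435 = 235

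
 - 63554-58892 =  - 122446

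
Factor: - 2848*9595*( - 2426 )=66294234560= 2^6*5^1*19^1 *89^1 *101^1 *1213^1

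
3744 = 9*416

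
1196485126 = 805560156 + 390924970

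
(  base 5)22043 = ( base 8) 2763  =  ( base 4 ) 113303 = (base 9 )2072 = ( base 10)1523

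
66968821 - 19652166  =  47316655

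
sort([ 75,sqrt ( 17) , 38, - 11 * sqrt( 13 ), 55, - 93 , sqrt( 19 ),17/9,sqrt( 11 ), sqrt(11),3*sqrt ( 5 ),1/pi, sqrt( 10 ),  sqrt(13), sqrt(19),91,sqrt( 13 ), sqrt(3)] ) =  [ - 93 , - 11*sqrt(13),1/pi,sqrt(3 ), 17/9,  sqrt (10), sqrt(11 ),sqrt (11) , sqrt (13 ),sqrt(13 ),  sqrt(17 ),sqrt( 19),sqrt( 19 ), 3*sqrt(5 ),38,55,75 , 91 ] 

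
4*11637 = 46548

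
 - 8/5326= - 1 + 2659/2663 = - 0.00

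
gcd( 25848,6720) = 24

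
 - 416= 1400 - 1816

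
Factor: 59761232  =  2^4*19^1 * 196583^1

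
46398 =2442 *19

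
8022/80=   4011/40 = 100.28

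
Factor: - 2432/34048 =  - 1/14 = - 2^( - 1)*7^( - 1) 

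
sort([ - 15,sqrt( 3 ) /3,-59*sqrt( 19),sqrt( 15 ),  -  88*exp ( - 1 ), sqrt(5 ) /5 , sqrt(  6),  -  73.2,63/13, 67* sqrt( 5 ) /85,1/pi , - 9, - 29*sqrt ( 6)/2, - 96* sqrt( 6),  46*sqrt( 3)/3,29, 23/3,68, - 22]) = [ - 59*sqrt(19), -96*sqrt(6) , - 73.2,- 29*sqrt( 6)/2, - 88*exp( - 1),-22,-15 ,- 9,  1/pi, sqrt( 5) /5,  sqrt( 3 ) /3, 67*sqrt( 5 )/85,  sqrt( 6),sqrt(15),  63/13,23/3, 46*sqrt( 3)/3,29,  68]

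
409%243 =166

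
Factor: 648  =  2^3*3^4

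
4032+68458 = 72490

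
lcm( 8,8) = 8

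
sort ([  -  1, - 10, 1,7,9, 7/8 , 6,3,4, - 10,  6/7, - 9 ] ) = [ - 10, -10, - 9, - 1,6/7,7/8,1,3 , 4,6,7 , 9] 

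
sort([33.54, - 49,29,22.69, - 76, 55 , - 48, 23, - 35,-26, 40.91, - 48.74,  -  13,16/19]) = [-76, - 49, - 48.74, - 48,-35, - 26, - 13, 16/19,22.69, 23, 29,33.54 , 40.91,55 ]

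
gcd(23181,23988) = 3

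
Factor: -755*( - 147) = 110985 = 3^1 * 5^1 * 7^2*151^1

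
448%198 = 52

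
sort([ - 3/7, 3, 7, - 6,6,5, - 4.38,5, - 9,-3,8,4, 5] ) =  [ - 9, - 6 , - 4.38, - 3, - 3/7 , 3, 4, 5,5,5,6,7, 8] 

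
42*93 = 3906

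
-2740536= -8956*306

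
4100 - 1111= 2989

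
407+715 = 1122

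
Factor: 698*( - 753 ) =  - 2^1*3^1*251^1*349^1= -525594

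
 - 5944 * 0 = 0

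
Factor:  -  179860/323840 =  - 2^ (-6 )*11^( - 1 )*17^1*23^1 = - 391/704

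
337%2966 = 337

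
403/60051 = 403/60051=0.01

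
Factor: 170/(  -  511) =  - 2^1*5^1*7^ (-1) * 17^1*73^(  -  1 ) 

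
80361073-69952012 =10409061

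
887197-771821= 115376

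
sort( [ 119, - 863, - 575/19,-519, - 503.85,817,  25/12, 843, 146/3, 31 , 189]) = [ - 863, - 519, - 503.85, - 575/19, 25/12, 31,146/3, 119,189, 817, 843 ]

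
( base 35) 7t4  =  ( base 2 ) 10010101111010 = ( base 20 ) 13JE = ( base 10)9594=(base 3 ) 111011100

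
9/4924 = 9/4924 = 0.00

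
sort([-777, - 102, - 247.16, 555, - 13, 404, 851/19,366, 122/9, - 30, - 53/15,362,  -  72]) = [ - 777,-247.16,-102,  -  72,  -  30, - 13,-53/15,122/9, 851/19,362,366,404, 555]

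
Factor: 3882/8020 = 2^( - 1)*3^1*5^( - 1) *401^(-1 )*647^1 =1941/4010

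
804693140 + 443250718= 1247943858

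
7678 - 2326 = 5352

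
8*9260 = 74080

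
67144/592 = 113 + 31/74 =113.42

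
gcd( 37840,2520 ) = 40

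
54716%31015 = 23701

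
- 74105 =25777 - 99882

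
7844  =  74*106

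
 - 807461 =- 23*35107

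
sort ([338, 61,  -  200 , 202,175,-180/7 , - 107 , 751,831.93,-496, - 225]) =[ - 496,-225, - 200,-107, - 180/7,61,175,202,338,751,831.93]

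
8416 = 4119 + 4297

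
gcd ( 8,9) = 1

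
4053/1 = 4053 = 4053.00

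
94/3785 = 94/3785 = 0.02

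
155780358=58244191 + 97536167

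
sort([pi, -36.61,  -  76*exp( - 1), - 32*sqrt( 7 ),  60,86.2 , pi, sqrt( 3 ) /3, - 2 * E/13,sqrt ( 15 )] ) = [- 32*sqrt( 7), -36.61, - 76*exp( - 1),-2*E/13, sqrt(3)/3, pi,pi,sqrt ( 15), 60, 86.2]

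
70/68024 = 35/34012 = 0.00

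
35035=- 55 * ( - 637)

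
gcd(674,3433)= 1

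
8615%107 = 55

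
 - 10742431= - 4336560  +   - 6405871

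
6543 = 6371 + 172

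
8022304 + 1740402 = 9762706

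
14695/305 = 2939/61 = 48.18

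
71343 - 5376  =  65967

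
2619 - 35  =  2584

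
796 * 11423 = 9092708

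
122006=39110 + 82896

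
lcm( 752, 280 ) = 26320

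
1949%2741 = 1949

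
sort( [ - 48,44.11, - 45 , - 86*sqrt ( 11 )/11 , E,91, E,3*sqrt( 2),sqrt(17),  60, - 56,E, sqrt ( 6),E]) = [ - 56, - 48 , - 45, - 86*sqrt( 11 )/11,sqrt( 6),E, E, E,E,sqrt( 17 ),3*sqrt ( 2),44.11, 60,91]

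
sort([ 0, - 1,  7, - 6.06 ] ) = [ -6.06, - 1,0,7]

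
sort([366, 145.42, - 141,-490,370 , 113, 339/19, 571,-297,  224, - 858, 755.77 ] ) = [-858 , - 490, - 297, -141,339/19, 113, 145.42,  224,366, 370, 571,755.77]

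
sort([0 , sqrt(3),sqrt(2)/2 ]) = [ 0, sqrt(2 )/2, sqrt( 3)]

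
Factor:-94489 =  - 61^1 * 1549^1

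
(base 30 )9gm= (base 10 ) 8602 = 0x219a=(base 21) jad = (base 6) 103454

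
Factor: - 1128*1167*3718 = -2^4* 3^2*11^1*13^2*47^1*389^1 = -4894285968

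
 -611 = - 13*47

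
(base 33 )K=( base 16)14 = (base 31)K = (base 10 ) 20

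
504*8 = 4032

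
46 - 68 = - 22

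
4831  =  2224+2607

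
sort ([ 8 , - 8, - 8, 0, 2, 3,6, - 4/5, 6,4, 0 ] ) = [ - 8,  -  8 , - 4/5,0,0,2, 3,4,  6, 6,  8]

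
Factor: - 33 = -3^1*11^1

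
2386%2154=232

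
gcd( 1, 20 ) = 1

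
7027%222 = 145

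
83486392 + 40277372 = 123763764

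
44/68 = 11/17 = 0.65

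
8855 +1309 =10164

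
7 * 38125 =266875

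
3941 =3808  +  133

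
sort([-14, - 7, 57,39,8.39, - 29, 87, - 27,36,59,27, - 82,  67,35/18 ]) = [-82,  -  29, - 27, - 14, - 7, 35/18,8.39, 27 , 36, 39, 57,59,  67,87 ] 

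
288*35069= 10099872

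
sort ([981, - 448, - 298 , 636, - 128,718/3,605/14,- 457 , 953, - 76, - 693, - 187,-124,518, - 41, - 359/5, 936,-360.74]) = [ - 693, -457, - 448, - 360.74, - 298, - 187,  -  128, - 124,- 76, - 359/5,-41 , 605/14, 718/3,518 , 636 , 936, 953 , 981]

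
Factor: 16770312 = 2^3*3^2*13^1 * 19^1*23^1*41^1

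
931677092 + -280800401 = 650876691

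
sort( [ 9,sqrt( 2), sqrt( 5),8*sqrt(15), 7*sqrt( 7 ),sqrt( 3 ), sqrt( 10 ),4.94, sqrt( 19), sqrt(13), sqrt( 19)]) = [ sqrt ( 2 ),sqrt(3), sqrt (5), sqrt(10) , sqrt( 13 ), sqrt( 19),sqrt( 19 ), 4.94, 9, 7*sqrt (7 ), 8*sqrt( 15)]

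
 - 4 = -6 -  - 2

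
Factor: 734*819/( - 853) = -601146/853 = - 2^1*3^2*7^1* 13^1 *367^1*853^( - 1 )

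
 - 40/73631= -1 + 73591/73631 = - 0.00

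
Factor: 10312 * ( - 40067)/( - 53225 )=2^3*5^(  -  2)*103^1*389^1*1289^1*2129^( - 1 ) = 413170904/53225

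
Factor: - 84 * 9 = - 2^2*3^3 * 7^1   =  -756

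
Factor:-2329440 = -2^5*3^1 * 5^1*23^1* 211^1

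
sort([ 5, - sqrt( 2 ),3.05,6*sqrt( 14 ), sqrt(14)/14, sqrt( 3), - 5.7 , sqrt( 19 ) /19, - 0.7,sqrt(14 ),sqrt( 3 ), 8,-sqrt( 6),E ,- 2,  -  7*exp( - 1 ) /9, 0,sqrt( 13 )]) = [ - 5.7, - sqrt( 6), - 2, - sqrt(2),- 0.7, - 7 * exp(  -  1) /9, 0,sqrt( 19) /19,sqrt(14)/14,sqrt( 3), sqrt( 3 ),E, 3.05, sqrt( 13 ), sqrt(14), 5, 8, 6*sqrt( 14)] 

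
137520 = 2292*60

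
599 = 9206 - 8607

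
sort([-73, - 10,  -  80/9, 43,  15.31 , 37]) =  [  -  73,-10, - 80/9, 15.31  ,  37,  43]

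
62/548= 31/274 =0.11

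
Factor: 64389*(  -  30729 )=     -  3^2*13^2*127^1*10243^1 = - 1978609581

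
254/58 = 127/29 = 4.38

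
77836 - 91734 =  - 13898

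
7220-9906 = -2686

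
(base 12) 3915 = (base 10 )6497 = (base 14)2521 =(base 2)1100101100001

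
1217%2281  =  1217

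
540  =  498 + 42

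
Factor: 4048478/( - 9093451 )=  - 2^1*7^2*109^1*379^1*1999^( - 1 ) *4549^( - 1)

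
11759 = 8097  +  3662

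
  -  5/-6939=5/6939 = 0.00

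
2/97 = 2/97 =0.02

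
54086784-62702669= -8615885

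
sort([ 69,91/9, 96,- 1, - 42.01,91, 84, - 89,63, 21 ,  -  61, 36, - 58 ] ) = [ -89 , - 61 ,-58, - 42.01,-1, 91/9,21, 36,63, 69, 84, 91,96 ] 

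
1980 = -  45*(-44) 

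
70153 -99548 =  - 29395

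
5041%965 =216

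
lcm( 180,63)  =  1260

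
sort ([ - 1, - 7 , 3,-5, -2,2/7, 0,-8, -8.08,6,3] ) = [  -  8.08,-8, - 7, - 5, - 2 , - 1,0 , 2/7,  3, 3,  6] 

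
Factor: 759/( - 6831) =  - 1/9 = - 3^(  -  2 )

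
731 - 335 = 396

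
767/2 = 767/2 = 383.50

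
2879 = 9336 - 6457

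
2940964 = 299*9836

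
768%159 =132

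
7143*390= 2785770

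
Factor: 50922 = 2^1 * 3^3*23^1*41^1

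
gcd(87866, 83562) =2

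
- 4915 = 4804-9719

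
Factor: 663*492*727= 237144492 = 2^2 * 3^2*13^1*17^1 * 41^1*727^1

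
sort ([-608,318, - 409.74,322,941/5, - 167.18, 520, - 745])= [-745 ,-608, - 409.74, - 167.18,941/5,318,322,520]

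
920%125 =45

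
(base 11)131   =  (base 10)155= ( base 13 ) bc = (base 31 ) 50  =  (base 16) 9b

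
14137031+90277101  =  104414132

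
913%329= 255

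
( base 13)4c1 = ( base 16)341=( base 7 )2300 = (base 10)833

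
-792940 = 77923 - 870863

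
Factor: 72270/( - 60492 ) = -2^(- 1)*3^1*5^1 * 11^1*71^( - 2)*73^1 =-12045/10082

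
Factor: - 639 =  - 3^2*71^1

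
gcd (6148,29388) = 4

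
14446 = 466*31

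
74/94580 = 37/47290 = 0.00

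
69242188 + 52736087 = 121978275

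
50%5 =0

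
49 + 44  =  93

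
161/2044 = 23/292 = 0.08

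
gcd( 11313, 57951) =9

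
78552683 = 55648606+22904077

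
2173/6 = 362 + 1/6 = 362.17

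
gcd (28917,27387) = 153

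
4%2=0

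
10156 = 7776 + 2380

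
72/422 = 36/211 =0.17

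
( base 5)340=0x5f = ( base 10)95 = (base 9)115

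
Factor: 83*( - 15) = -1245 = -  3^1*5^1*83^1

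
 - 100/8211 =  - 100/8211 = -0.01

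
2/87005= 2/87005 = 0.00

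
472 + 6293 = 6765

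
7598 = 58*131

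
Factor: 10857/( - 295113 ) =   -  11^1*13^( - 1)*23^( - 1 ) = -  11/299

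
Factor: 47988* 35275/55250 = 2^1*3^2*5^( - 1)*13^( - 1)*31^1*43^1*83^1 = 1991502/65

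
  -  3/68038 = -1+68035/68038 = - 0.00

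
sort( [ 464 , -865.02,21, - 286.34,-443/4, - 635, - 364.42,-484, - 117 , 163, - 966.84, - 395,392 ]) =[ -966.84,- 865.02,- 635, - 484, -395,  -  364.42, -286.34, - 117, - 443/4, 21, 163,392,464]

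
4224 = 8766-4542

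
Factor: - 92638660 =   -  2^2*5^1 * 223^1*20771^1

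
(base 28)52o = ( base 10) 4000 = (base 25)6a0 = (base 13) 1A89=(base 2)111110100000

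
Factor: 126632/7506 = 2^2*3^( - 3)*11^1*139^(-1 )*1439^1=   63316/3753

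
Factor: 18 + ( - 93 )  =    -  3^1*5^2 = -75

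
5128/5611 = 5128/5611 = 0.91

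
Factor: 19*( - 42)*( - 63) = 50274  =  2^1* 3^3*7^2*19^1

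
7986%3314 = 1358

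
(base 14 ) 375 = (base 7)2005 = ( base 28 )OJ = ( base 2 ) 1010110011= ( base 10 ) 691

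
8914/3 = 2971+1/3 = 2971.33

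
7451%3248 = 955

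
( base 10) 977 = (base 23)1JB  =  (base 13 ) 5A2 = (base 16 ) 3d1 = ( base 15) 452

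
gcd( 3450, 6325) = 575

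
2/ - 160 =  -1+79/80 = -0.01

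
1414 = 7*202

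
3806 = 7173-3367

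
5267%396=119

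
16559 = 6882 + 9677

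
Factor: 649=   11^1*59^1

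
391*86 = 33626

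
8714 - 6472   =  2242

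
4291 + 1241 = 5532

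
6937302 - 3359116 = 3578186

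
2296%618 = 442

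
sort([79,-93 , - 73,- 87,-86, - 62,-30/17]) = [-93, - 87, - 86,-73, - 62, - 30/17, 79]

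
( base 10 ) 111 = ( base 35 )36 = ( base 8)157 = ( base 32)3f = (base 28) 3R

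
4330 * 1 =4330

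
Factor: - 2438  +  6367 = 3929^1 = 3929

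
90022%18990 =14062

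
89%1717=89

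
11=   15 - 4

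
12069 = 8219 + 3850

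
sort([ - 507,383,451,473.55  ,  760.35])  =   [ - 507,383,451,473.55,760.35]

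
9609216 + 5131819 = 14741035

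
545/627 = 545/627 = 0.87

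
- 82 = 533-615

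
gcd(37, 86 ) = 1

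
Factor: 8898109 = 11^1*808919^1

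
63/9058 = 9/1294 = 0.01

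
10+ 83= 93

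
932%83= 19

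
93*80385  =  7475805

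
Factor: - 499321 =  - 499321^1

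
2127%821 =485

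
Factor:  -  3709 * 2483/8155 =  - 5^( - 1)*7^( - 1) * 13^1*191^1*233^( - 1 )*3709^1 = - 9209447/8155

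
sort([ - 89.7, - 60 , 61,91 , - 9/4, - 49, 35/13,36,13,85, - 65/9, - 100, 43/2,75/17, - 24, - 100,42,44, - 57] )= [ - 100, - 100, - 89.7, - 60, - 57, - 49,  -  24, - 65/9, - 9/4,35/13,75/17, 13, 43/2,  36,  42,44,61, 85,91 ]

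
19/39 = 19/39 = 0.49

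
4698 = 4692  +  6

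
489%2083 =489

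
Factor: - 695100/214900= - 3^1*307^(-1)*331^1 = - 993/307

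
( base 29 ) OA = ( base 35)K6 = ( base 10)706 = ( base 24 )15A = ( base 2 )1011000010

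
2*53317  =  106634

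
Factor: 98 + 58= 2^2*3^1*13^1 = 156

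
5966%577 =196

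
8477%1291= 731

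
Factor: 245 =5^1 *7^2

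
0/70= 0 = 0.00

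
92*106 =9752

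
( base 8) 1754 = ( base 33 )ue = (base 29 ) 15i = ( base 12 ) 6B8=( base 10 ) 1004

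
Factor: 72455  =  5^1*43^1 * 337^1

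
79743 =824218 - 744475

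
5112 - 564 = 4548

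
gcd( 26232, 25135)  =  1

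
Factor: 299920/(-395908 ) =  - 74980/98977 = -  2^2*5^1*23^1*29^(-1 ) * 163^1* 3413^( - 1 )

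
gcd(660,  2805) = 165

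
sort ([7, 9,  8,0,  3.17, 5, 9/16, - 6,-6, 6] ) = [- 6 ,  -  6, 0 , 9/16,3.17, 5, 6, 7,8,9 ] 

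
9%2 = 1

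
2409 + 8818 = 11227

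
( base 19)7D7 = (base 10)2781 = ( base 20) 6J1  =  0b101011011101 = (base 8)5335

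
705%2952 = 705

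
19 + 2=21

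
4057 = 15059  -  11002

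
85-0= 85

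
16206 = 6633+9573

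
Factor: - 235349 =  - 235349^1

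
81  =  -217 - - 298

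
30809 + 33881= 64690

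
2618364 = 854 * 3066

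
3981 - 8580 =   -  4599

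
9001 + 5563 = 14564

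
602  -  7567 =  - 6965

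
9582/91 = 105 + 27/91  =  105.30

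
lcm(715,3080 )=40040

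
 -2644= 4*( - 661) 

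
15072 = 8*1884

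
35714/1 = 35714 = 35714.00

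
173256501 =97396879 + 75859622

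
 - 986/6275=  -  1+5289/6275 = - 0.16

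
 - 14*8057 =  - 112798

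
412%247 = 165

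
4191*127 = 532257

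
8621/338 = 25 + 171/338 = 25.51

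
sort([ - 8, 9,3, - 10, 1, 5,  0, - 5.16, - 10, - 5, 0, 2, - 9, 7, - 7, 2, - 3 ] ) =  [ - 10, - 10, - 9, - 8, - 7, - 5.16, - 5 , - 3, 0, 0, 1, 2,2,3 , 5, 7,9]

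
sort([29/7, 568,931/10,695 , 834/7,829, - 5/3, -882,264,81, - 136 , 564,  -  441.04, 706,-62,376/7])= [-882, - 441.04, - 136,-62, - 5/3,29/7, 376/7,  81, 931/10 , 834/7,264,564,568,695,706,829 ]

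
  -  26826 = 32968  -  59794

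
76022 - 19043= 56979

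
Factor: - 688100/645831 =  - 2^2*3^( - 2)*5^2*7^1*73^( - 1) = -700/657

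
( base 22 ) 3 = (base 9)3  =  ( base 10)3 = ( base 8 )3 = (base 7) 3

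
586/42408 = 293/21204=0.01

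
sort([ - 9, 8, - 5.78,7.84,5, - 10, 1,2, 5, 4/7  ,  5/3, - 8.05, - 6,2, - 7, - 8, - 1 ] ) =[ - 10, - 9, - 8.05,  -  8, - 7, - 6, - 5.78, - 1,4/7, 1,5/3 , 2,2,5,5, 7.84, 8]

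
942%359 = 224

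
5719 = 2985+2734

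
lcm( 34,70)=1190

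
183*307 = 56181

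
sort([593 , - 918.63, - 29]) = [ - 918.63, - 29,593]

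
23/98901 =23/98901= 0.00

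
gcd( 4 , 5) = 1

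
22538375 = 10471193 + 12067182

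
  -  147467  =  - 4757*31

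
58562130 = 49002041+9560089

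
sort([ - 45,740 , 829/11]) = [ - 45,  829/11, 740 ] 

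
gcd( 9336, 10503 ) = 1167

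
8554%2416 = 1306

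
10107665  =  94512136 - 84404471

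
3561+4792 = 8353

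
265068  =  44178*6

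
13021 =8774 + 4247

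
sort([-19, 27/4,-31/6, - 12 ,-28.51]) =[-28.51,-19, - 12,  -  31/6,27/4 ]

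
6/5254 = 3/2627 = 0.00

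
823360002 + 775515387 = 1598875389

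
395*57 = 22515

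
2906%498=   416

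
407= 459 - 52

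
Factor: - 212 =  - 2^2*53^1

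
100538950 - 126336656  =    -  25797706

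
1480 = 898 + 582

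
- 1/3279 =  - 1/3279=- 0.00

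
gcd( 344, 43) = 43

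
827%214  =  185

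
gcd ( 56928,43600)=16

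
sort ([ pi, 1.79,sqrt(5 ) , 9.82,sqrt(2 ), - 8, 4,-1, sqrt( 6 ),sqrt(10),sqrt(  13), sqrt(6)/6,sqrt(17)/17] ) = [ - 8, - 1 , sqrt( 17)/17,sqrt(6)/6,sqrt(2), 1.79, sqrt ( 5 ),sqrt( 6), pi,sqrt(10),sqrt(13) , 4, 9.82 ]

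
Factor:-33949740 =- 2^2*3^1*5^1*11^1*51439^1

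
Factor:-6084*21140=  - 128615760=-2^4*3^2*5^1*7^1 * 13^2 * 151^1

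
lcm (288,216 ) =864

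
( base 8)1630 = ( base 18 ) 2F2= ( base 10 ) 920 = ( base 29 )12l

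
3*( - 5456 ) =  - 16368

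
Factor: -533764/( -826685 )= 2^2 *5^( - 1)*7^1*11^1*101^( - 1 ) * 1637^( - 1) * 1733^1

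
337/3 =112  +  1/3 = 112.33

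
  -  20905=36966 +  - 57871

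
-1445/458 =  - 4  +  387/458 =- 3.16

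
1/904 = 1/904 = 0.00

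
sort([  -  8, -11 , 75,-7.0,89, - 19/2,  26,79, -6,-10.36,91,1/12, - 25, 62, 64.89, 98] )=[-25,-11,  -  10.36,-19/2,- 8,- 7.0, - 6, 1/12, 26,  62,  64.89,75, 79,  89,91,98 ]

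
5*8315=41575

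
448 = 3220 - 2772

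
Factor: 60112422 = 2^1*3^3*1113193^1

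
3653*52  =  189956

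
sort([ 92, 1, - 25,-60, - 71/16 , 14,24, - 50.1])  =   [- 60, - 50.1, - 25,- 71/16, 1, 14, 24, 92]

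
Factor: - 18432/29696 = -18/29 =-2^1 * 3^2 *29^( -1)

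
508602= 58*8769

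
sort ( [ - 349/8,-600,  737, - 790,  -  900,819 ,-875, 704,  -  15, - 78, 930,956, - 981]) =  [ - 981, - 900,-875,-790, - 600, - 78, - 349/8,-15,  704 , 737,819,930,956 ] 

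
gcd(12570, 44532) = 6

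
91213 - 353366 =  - 262153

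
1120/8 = 140  =  140.00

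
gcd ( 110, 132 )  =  22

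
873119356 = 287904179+585215177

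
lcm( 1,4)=4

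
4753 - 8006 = -3253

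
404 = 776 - 372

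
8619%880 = 699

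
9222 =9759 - 537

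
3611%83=42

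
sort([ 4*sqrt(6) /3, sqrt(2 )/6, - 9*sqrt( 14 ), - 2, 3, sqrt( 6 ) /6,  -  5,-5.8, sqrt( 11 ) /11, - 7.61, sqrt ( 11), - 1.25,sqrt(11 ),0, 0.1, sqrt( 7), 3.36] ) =[ - 9*sqrt ( 14 ), - 7.61, -5.8, - 5,-2,-1.25, 0, 0.1,sqrt(2 ) /6, sqrt ( 11) /11, sqrt( 6 ) /6 , sqrt( 7), 3, 4*sqrt( 6)/3,sqrt(11 ),sqrt( 11),  3.36 ] 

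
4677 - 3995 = 682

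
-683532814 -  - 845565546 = 162032732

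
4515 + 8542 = 13057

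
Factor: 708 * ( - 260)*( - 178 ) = 32766240  =  2^5 * 3^1*5^1*13^1*59^1 * 89^1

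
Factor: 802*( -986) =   -  790772 = - 2^2*17^1*29^1*401^1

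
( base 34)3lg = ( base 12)251A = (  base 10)4198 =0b1000001100110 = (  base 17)e8g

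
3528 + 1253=4781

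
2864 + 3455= 6319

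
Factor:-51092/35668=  - 53/37 = - 37^( - 1)*53^1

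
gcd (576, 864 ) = 288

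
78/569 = 78/569 = 0.14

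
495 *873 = 432135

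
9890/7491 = 9890/7491 = 1.32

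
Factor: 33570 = 2^1*3^2*5^1*373^1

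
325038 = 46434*7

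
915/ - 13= -915/13 = - 70.38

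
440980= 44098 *10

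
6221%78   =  59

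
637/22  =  637/22=28.95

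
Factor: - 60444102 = - 2^1*3^1*419^1*24043^1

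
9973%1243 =29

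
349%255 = 94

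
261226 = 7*37318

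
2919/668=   2919/668 = 4.37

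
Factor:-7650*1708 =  - 2^3*3^2*5^2*7^1*17^1*61^1 =- 13066200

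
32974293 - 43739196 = -10764903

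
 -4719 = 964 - 5683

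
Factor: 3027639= 3^1*211^1*4783^1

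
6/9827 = 6/9827 = 0.00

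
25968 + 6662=32630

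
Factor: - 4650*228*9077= - 2^3*3^2*5^2*19^1*29^1*31^1*313^1=- 9623435400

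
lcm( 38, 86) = 1634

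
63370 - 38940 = 24430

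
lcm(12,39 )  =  156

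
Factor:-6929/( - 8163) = 3^( - 2)*13^2*41^1 *907^( - 1) 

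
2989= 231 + 2758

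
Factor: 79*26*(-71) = -2^1*13^1*71^1*79^1  =  -145834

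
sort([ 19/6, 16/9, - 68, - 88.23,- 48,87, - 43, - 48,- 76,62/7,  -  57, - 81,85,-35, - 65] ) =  [ - 88.23, - 81,-76, - 68,-65, - 57, - 48,-48, - 43, - 35,  16/9,19/6,62/7 , 85,87]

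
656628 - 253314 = 403314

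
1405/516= 2 + 373/516 = 2.72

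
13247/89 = 13247/89 = 148.84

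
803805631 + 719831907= 1523637538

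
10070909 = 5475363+4595546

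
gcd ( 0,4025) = 4025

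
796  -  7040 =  - 6244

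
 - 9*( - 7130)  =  64170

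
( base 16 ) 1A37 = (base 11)5051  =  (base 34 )5rd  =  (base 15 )1ec6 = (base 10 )6711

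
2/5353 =2/5353= 0.00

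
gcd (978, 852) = 6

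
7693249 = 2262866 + 5430383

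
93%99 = 93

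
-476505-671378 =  - 1147883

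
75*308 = 23100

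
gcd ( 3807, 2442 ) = 3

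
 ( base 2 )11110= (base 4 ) 132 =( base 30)10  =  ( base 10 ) 30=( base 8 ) 36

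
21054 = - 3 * ( - 7018 )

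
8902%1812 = 1654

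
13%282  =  13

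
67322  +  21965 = 89287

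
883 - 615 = 268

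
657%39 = 33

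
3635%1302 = 1031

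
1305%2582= 1305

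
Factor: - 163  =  -163^1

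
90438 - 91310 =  - 872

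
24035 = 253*95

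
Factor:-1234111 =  - 23^1*53657^1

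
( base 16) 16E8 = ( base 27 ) 815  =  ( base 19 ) g4c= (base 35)4rj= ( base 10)5864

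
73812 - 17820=55992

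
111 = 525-414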